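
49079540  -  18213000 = 30866540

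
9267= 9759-492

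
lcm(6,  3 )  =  6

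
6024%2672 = 680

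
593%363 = 230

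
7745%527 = 367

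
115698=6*19283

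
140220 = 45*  3116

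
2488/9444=622/2361= 0.26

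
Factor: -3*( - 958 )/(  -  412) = -2^ (  -  1 ) * 3^1 * 103^(-1)*479^1 = - 1437/206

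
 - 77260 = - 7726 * 10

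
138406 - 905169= -766763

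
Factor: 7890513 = 3^1*2630171^1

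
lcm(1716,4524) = 49764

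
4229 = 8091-3862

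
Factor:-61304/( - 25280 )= 97/40 = 2^(  -  3 )*5^( - 1 )*97^1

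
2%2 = 0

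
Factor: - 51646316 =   -  2^2*  23^1*  561373^1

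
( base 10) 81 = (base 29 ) 2n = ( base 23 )3c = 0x51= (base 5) 311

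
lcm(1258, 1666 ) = 61642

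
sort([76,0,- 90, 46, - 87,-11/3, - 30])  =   [ - 90, - 87,  -  30 , - 11/3,0, 46, 76] 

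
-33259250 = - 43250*769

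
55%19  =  17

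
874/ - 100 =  - 437/50=-  8.74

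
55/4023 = 55/4023 = 0.01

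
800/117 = 6 + 98/117=6.84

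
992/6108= 248/1527 = 0.16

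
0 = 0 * 494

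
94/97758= 47/48879  =  0.00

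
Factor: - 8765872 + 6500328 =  - 2265544 = - 2^3*283193^1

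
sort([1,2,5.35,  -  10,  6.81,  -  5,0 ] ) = [ - 10, - 5,0,1,2,5.35, 6.81]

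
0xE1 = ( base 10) 225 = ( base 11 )195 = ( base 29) 7m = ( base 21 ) AF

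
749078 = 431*1738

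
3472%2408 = 1064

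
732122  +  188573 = 920695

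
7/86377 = 7/86377 = 0.00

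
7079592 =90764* 78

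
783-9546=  - 8763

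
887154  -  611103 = 276051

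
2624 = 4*656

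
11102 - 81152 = -70050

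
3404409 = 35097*97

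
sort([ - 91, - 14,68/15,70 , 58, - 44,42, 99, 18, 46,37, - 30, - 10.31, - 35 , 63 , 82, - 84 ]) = [ - 91, - 84 , -44, - 35,-30,- 14,-10.31,68/15,18,37,42,46,58,63,  70,  82, 99 ] 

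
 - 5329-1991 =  - 7320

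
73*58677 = 4283421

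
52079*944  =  49162576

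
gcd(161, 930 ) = 1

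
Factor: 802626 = 2^1 * 3^1*11^1*12161^1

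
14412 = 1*14412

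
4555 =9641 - 5086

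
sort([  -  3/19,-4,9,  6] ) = [ - 4,  -  3/19,6,9] 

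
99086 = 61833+37253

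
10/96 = 5/48 = 0.10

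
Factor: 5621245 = 5^1*7^1*19^1*79^1*107^1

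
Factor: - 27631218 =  - 2^1*3^1 * 331^1*13913^1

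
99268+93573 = 192841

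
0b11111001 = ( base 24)a9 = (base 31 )81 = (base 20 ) C9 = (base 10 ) 249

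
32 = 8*4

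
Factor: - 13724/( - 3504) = 2^(-2)*3^( - 1)*47^1 = 47/12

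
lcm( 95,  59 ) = 5605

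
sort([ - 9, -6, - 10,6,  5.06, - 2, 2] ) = [ - 10, - 9, - 6, - 2,2,  5.06, 6]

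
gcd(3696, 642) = 6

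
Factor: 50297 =13^1* 53^1*73^1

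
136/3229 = 136/3229= 0.04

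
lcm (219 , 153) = 11169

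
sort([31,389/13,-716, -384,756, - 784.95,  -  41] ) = [-784.95,-716, - 384, - 41,389/13,31,  756]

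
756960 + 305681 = 1062641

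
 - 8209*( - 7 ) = 57463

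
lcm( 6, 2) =6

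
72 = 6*12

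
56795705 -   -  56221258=113016963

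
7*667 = 4669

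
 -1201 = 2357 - 3558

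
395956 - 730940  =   - 334984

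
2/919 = 2/919  =  0.00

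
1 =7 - 6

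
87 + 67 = 154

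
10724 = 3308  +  7416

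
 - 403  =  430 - 833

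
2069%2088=2069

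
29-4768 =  - 4739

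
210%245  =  210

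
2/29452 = 1/14726 = 0.00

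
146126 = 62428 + 83698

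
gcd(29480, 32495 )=335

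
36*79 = 2844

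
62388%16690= 12318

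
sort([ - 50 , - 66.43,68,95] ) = [ - 66.43 , - 50,68,95]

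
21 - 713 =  - 692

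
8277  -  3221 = 5056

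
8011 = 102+7909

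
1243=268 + 975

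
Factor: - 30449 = -30449^1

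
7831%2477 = 400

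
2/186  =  1/93 = 0.01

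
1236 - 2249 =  - 1013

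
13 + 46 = 59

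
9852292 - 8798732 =1053560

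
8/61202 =4/30601 = 0.00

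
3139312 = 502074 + 2637238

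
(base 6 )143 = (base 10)63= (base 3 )2100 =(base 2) 111111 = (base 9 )70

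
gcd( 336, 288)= 48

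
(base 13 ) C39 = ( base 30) 296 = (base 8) 4034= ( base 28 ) 2i4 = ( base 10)2076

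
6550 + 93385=99935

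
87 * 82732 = 7197684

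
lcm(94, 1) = 94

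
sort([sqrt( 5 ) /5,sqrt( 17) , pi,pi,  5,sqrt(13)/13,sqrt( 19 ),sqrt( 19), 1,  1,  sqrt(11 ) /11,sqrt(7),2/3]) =[sqrt(13 ) /13, sqrt (11) /11,sqrt( 5 ) /5, 2/3, 1, 1,sqrt( 7), pi,  pi, sqrt(17), sqrt(19), sqrt(19),  5]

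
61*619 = 37759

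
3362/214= 1681/107 = 15.71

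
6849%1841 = 1326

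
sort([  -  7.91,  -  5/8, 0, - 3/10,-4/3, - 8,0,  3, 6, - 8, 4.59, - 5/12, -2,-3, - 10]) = [ - 10, - 8, - 8,  -  7.91, - 3,- 2, - 4/3, - 5/8,-5/12,  -  3/10,0 , 0,3,4.59,6 ] 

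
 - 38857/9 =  - 38857/9 = -4317.44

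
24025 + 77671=101696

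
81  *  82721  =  6700401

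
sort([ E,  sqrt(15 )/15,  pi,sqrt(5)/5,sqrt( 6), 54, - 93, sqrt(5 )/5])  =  [ - 93,sqrt(15)/15,sqrt (5 )/5,  sqrt( 5)/5, sqrt(6 ),E, pi,  54] 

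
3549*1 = 3549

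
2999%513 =434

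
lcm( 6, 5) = 30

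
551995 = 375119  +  176876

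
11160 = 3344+7816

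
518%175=168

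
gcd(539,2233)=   77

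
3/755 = 3/755=0.00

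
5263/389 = 5263/389 = 13.53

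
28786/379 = 28786/379 =75.95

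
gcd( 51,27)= 3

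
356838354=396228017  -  39389663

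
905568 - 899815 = 5753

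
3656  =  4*914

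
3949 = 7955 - 4006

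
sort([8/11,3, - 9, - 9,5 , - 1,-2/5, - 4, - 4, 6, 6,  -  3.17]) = [-9,-9,-4  , - 4, - 3.17, - 1, - 2/5,8/11,3,5,6,  6] 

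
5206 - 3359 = 1847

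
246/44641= 246/44641= 0.01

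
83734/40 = 2093  +  7/20=2093.35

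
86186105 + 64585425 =150771530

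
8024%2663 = 35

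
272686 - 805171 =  - 532485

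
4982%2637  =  2345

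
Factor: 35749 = 7^1*5107^1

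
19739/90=19739/90=   219.32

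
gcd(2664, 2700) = 36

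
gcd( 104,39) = 13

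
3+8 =11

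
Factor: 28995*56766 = 1645930170 = 2^1*3^2*5^1*1933^1*9461^1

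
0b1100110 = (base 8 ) 146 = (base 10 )102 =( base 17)60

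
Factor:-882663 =-3^1*31^1*9491^1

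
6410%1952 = 554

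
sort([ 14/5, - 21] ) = [ - 21,  14/5]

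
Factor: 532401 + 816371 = 1348772 = 2^2*19^1*17747^1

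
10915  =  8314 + 2601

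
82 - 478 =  - 396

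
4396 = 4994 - 598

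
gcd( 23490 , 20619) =261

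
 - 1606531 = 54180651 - 55787182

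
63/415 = 63/415 = 0.15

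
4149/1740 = 2 + 223/580 = 2.38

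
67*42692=2860364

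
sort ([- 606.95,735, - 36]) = [ - 606.95, - 36 , 735 ]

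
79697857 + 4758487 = 84456344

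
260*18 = 4680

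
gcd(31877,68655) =1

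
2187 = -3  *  ( - 729 )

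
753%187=5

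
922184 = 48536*19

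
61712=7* 8816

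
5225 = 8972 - 3747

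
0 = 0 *311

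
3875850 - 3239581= 636269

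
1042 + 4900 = 5942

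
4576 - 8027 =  - 3451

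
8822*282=2487804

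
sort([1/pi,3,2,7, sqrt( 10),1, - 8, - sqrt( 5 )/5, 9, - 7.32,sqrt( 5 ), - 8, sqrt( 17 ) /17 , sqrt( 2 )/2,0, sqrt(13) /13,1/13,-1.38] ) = [ - 8,-8, - 7.32, - 1.38,-sqrt( 5 )/5,0, 1/13, sqrt( 17)/17, sqrt(13 ) /13, 1/pi, sqrt(2) /2,1,  2,sqrt(5),3 , sqrt( 10),7, 9]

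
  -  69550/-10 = 6955 + 0/1 = 6955.00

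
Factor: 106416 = 2^4* 3^2 * 739^1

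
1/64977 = 1/64977 = 0.00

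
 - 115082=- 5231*22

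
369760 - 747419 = -377659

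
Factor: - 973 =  - 7^1*139^1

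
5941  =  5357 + 584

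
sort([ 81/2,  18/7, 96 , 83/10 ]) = [ 18/7, 83/10, 81/2,96 ]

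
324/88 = 3 + 15/22= 3.68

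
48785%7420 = 4265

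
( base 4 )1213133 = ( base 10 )6623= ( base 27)928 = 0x19DF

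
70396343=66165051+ 4231292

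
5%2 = 1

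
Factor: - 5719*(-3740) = 21389060 = 2^2*5^1*7^1*11^1*17^1*19^1*43^1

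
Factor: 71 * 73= 5183 = 71^1*73^1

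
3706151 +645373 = 4351524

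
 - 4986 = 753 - 5739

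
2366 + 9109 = 11475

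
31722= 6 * 5287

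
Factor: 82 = 2^1 * 41^1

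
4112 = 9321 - 5209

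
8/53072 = 1/6634 = 0.00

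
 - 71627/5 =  - 14326  +  3/5 = - 14325.40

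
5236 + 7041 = 12277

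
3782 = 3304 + 478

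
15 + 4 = 19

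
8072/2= 4036  =  4036.00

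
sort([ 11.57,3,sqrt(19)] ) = [3,sqrt (19 ), 11.57]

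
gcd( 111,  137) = 1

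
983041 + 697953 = 1680994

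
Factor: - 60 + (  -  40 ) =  - 100=   -  2^2*5^2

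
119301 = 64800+54501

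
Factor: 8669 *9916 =2^2*37^1*67^1*8669^1=85961804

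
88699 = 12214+76485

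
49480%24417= 646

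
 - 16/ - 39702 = 8/19851 = 0.00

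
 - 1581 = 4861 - 6442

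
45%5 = 0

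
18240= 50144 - 31904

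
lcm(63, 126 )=126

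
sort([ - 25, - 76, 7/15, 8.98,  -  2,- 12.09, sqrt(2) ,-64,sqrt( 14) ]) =[-76,  -  64, - 25,-12.09, - 2,7/15, sqrt (2), sqrt(14), 8.98] 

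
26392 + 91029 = 117421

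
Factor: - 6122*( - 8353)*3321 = 169826196186 = 2^1*3^4*41^1*3061^1*8353^1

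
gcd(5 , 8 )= 1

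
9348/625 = 14 + 598/625 = 14.96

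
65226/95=65226/95 = 686.59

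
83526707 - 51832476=31694231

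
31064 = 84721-53657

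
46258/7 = 46258/7 = 6608.29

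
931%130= 21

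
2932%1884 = 1048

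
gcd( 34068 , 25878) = 6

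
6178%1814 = 736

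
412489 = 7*58927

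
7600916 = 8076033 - 475117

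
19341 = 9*2149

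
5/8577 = 5/8577 = 0.00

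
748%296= 156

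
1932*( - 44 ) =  - 85008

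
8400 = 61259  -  52859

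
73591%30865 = 11861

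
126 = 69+57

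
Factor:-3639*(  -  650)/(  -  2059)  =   - 2^1*3^1*5^2*13^1*29^(-1)*71^(-1)*1213^1 =- 2365350/2059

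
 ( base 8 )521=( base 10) 337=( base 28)c1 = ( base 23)ef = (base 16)151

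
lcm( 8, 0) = 0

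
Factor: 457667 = 7^1*65381^1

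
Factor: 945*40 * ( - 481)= - 2^3 * 3^3*5^2*7^1 * 13^1 * 37^1 = - 18181800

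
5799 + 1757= 7556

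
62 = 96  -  34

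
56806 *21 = 1192926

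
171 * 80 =13680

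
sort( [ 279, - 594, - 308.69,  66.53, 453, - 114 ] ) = [-594,  -  308.69,-114,66.53,  279, 453]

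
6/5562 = 1/927=0.00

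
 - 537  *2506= - 1345722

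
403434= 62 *6507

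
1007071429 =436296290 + 570775139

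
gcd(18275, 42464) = 1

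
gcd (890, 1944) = 2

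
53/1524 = 53/1524 = 0.03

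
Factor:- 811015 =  - 5^1*19^1*8537^1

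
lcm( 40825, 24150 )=1714650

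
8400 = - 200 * ( - 42)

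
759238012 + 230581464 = 989819476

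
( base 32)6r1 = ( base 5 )211014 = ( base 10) 7009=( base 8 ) 15541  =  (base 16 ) 1b61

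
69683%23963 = 21757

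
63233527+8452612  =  71686139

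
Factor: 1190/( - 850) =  - 7/5= - 5^( -1)*7^1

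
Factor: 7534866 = 2^1*3^1*1255811^1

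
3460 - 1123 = 2337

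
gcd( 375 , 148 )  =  1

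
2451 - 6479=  - 4028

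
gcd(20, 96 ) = 4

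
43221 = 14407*3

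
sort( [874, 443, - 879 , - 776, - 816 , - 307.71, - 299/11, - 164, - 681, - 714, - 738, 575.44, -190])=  [ - 879, - 816  , - 776, - 738 ,-714, -681, - 307.71 ,-190, - 164 , - 299/11, 443,575.44, 874 ] 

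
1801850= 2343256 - 541406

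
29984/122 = 14992/61=245.77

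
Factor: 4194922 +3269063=3^1*5^1*89^1 * 5591^1 = 7463985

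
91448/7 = 13064 = 13064.00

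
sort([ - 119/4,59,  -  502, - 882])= [ - 882,-502, - 119/4 , 59] 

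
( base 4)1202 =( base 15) 68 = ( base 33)2W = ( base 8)142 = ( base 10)98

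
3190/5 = 638 = 638.00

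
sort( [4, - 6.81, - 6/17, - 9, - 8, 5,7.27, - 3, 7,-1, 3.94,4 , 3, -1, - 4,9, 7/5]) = [ - 9,  -  8, - 6.81,-4, - 3 ,  -  1,-1, - 6/17, 7/5, 3 , 3.94, 4, 4, 5, 7, 7.27,9 ] 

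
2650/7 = 2650/7 = 378.57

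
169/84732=169/84732 = 0.00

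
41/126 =41/126  =  0.33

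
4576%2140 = 296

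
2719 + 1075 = 3794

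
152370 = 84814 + 67556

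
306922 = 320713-13791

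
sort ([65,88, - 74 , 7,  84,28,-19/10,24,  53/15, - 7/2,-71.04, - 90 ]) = [ - 90, - 74,- 71.04, - 7/2,- 19/10, 53/15,7, 24, 28, 65, 84,88 ]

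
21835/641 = 21835/641 = 34.06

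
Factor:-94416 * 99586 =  - 9402511776= - 2^5*3^1*7^1 * 17^1*29^1*101^1 * 281^1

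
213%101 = 11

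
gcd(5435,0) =5435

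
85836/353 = 243+57/353 = 243.16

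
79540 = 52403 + 27137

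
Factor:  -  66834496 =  -2^6*1044289^1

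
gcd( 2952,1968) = 984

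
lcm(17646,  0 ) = 0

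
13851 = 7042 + 6809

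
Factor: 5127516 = 2^2*3^3 * 197^1 *241^1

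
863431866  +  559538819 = 1422970685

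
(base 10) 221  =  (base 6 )1005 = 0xDD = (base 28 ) 7p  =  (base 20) B1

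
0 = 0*62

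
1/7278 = 1/7278 =0.00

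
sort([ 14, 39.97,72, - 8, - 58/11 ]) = [-8,- 58/11, 14 , 39.97, 72] 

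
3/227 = 3/227= 0.01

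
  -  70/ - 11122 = 35/5561 = 0.01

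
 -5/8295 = -1/1659=- 0.00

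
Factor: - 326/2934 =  - 1/9 = - 3^(- 2 ) 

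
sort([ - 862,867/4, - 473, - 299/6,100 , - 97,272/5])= [  -  862, - 473, - 97,-299/6,  272/5,  100,867/4]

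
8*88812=710496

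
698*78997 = 55139906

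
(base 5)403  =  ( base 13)7c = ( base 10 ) 103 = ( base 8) 147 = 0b1100111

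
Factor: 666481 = 37^1 * 18013^1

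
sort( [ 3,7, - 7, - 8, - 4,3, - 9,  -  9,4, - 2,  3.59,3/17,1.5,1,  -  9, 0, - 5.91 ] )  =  [ -9,-9, - 9, - 8, - 7, - 5.91, - 4, - 2,0, 3/17, 1, 1.5, 3,3,3.59, 4,7] 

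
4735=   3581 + 1154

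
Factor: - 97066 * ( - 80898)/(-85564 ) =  - 1963111317/21391=-3^1*97^1*139^1 * 21391^(  -  1 ) *48533^1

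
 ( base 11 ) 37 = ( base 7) 55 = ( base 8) 50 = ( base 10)40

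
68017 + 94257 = 162274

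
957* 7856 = 7518192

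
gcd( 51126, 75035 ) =1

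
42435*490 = 20793150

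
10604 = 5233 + 5371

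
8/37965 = 8/37965 = 0.00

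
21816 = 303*72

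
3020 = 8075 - 5055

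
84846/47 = 1805 + 11/47 =1805.23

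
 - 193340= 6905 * ( - 28)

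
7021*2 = 14042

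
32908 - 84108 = -51200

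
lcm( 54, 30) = 270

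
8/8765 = 8/8765 = 0.00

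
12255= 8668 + 3587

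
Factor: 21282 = 2^1*3^1*3547^1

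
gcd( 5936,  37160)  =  8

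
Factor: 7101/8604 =789/956 =2^( - 2)*3^1*239^( - 1 ) * 263^1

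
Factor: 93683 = 93683^1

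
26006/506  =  13003/253 = 51.40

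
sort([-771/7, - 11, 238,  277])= [-771/7, - 11,  238,277 ]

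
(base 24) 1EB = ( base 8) 1633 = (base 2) 1110011011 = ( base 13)560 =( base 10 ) 923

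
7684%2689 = 2306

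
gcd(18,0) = 18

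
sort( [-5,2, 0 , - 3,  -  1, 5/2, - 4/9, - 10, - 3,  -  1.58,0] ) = [ - 10,-5,-3, - 3,  -  1.58, - 1,  -  4/9,0,0, 2,5/2]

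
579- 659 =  - 80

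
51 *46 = 2346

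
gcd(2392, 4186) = 598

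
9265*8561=79317665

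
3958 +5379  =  9337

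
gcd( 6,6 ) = 6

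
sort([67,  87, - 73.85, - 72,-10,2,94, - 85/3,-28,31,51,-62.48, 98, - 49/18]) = [ - 73.85, - 72, - 62.48,-85/3,- 28,-10, - 49/18,  2,  31, 51,67, 87, 94,98 ]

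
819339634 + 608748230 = 1428087864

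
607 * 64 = 38848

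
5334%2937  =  2397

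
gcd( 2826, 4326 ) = 6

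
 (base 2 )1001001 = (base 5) 243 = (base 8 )111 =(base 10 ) 73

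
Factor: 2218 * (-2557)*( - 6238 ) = 2^2*1109^1 *2557^1*3119^1=   35378355388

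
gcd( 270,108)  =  54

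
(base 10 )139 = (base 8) 213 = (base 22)67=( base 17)83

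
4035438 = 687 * 5874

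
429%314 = 115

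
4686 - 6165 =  - 1479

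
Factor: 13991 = 17^1*823^1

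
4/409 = 4/409 = 0.01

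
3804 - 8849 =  - 5045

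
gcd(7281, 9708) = 2427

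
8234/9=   8234/9 = 914.89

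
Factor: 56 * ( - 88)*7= - 2^6*7^2*11^1 = - 34496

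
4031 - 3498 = 533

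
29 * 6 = 174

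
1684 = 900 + 784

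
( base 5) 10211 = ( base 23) 16E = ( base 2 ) 1010101001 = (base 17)261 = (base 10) 681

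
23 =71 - 48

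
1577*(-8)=-12616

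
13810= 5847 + 7963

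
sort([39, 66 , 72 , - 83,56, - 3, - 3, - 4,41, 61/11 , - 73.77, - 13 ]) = [ - 83,-73.77, - 13, - 4,  -  3, - 3, 61/11,39,41, 56, 66,72]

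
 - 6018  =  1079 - 7097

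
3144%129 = 48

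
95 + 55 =150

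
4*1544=6176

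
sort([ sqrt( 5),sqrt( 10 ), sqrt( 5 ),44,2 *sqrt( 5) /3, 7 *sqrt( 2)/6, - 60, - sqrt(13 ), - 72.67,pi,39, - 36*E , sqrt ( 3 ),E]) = [-36 * E, - 72.67, - 60, - sqrt ( 13),2*sqrt( 5)/3,  7  *sqrt(2)/6,sqrt(3), sqrt( 5),sqrt(5 ),E,pi,sqrt( 10 ),  39,44]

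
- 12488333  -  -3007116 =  - 9481217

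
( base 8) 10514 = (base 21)a0i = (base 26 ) 6E8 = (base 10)4428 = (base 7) 15624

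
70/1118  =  35/559 = 0.06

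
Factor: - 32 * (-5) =160 = 2^5*5^1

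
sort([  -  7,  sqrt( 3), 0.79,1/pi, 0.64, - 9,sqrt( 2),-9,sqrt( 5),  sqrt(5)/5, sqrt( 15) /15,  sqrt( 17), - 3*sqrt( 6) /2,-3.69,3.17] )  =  [ - 9, - 9,-7, - 3.69,-3*sqrt( 6)/2,sqrt( 15) /15,1/pi,  sqrt(5)/5,0.64,0.79 , sqrt( 2),sqrt( 3 ) , sqrt( 5),3.17, sqrt( 17)] 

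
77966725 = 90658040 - 12691315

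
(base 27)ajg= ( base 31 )847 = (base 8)17213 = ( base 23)ehm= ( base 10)7819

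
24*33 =792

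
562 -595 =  - 33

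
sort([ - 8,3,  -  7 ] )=[-8,  -  7,3] 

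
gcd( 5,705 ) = 5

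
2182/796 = 1091/398= 2.74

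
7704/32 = 240 +3/4  =  240.75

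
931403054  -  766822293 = 164580761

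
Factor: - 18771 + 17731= - 1040 = -2^4*5^1*13^1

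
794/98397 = 794/98397=0.01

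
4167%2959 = 1208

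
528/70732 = 132/17683 =0.01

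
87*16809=1462383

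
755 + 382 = 1137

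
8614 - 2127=6487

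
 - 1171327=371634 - 1542961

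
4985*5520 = 27517200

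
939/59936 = 939/59936= 0.02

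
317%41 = 30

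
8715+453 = 9168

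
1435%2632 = 1435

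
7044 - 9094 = - 2050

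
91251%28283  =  6402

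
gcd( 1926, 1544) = 2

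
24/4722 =4/787 =0.01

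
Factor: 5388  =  2^2* 3^1*449^1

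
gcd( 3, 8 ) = 1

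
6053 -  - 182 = 6235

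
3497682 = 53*65994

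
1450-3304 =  - 1854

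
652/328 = 1+81/82 = 1.99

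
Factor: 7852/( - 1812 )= -13/3  =  - 3^(  -  1)*13^1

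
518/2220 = 7/30 = 0.23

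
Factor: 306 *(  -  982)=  - 2^2*3^2*17^1*491^1 = -  300492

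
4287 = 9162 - 4875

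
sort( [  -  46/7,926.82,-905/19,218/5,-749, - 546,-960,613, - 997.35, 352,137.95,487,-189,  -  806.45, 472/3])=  [ - 997.35  ,-960,  -  806.45,-749,-546, - 189, - 905/19,  -  46/7,218/5,137.95,472/3,352, 487,613,926.82]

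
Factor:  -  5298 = - 2^1*3^1*883^1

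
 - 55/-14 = 55/14 =3.93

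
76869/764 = 76869/764 = 100.61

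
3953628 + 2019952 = 5973580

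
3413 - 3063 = 350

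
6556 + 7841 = 14397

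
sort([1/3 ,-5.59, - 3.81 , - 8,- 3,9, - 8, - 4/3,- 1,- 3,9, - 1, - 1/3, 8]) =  [-8,  -  8,-5.59, - 3.81, - 3, - 3,- 4/3, - 1, - 1, -1/3, 1/3 , 8, 9, 9]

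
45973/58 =45973/58 = 792.64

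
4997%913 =432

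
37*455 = 16835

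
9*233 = 2097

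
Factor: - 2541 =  - 3^1*7^1*11^2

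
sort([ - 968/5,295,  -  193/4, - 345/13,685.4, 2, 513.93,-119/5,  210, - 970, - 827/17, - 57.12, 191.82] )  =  [-970,-968/5,-57.12,- 827/17,-193/4, - 345/13, - 119/5,2,191.82, 210,295,513.93, 685.4 ] 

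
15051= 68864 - 53813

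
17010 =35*486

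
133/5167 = 133/5167= 0.03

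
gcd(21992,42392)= 8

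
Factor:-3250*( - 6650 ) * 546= 2^3*3^1*5^5*7^2*  13^2* 19^1 = 11800425000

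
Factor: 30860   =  2^2*5^1 *1543^1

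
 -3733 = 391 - 4124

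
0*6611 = 0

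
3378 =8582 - 5204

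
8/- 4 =-2/1 = -2.00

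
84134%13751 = 1628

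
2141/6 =356+5/6 = 356.83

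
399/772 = 399/772 = 0.52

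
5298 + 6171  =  11469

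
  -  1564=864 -2428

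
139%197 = 139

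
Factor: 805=5^1*7^1 * 23^1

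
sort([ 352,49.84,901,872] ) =[49.84, 352, 872,  901] 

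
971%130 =61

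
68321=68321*1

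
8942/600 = 14+271/300 =14.90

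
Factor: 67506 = 2^1 *3^1*11251^1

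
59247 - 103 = 59144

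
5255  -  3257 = 1998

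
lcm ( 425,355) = 30175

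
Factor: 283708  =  2^2*19^1*3733^1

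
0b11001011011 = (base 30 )1O7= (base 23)31H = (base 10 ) 1627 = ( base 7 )4513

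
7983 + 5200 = 13183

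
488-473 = 15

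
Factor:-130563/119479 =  - 3^2 *89^1 *733^( - 1 )=- 801/733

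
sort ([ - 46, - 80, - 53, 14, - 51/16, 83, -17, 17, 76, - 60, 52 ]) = [  -  80, - 60, - 53, - 46, - 17,-51/16, 14,17,52, 76, 83]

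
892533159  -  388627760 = 503905399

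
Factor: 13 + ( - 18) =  - 5 = - 5^1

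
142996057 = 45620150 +97375907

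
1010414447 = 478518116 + 531896331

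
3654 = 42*87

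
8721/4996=8721/4996 = 1.75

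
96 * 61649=5918304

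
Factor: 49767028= 2^2*31^1*401347^1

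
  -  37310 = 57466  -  94776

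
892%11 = 1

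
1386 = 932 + 454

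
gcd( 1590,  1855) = 265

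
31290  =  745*42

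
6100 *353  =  2153300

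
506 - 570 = -64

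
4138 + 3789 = 7927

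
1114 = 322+792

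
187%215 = 187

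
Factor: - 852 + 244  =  -2^5*19^1 = - 608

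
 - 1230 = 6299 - 7529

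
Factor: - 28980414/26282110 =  - 3^2*5^(-1) * 23^1*31^( - 1)*149^(-1 )*569^( - 1)*70001^1=   - 14490207/13141055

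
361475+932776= 1294251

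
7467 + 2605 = 10072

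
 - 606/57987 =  - 1 + 19127/19329 = - 0.01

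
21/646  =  21/646 = 0.03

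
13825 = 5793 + 8032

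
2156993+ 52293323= 54450316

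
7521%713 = 391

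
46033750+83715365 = 129749115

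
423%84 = 3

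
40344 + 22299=62643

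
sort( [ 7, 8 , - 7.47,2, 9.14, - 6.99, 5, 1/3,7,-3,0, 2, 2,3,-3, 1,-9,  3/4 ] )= [ - 9, - 7.47 , - 6.99, -3, - 3, 0,1/3, 3/4, 1,  2,  2,2 , 3,5, 7, 7, 8, 9.14 ] 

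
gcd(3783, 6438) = 3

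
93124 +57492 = 150616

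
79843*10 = 798430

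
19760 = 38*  520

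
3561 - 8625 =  - 5064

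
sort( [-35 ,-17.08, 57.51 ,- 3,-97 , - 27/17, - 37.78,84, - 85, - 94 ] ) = [ - 97, - 94,-85, - 37.78, - 35,  -  17.08,-3,-27/17, 57.51, 84]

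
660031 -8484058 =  - 7824027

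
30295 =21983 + 8312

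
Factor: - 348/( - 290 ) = 2^1*3^1*5^( - 1)   =  6/5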